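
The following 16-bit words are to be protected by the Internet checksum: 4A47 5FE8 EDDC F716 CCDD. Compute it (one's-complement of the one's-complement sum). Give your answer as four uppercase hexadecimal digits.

A3FE

One's-complement addition (fold any carry out of bit 15 back into bit 0):
  0x4A47 + 0x5FE8 = 0x0AA2F
  0xAA2F + 0xEDDC = 0x1980B → wrap carry → 0x980C
  0x980C + 0xF716 = 0x18F22 → wrap carry → 0x8F23
  0x8F23 + 0xCCDD = 0x15C00 → wrap carry → 0x5C01
One's-complement sum = 0x5C01.
Checksum = ~0x5C01 & 0xFFFF = 0xA3FE.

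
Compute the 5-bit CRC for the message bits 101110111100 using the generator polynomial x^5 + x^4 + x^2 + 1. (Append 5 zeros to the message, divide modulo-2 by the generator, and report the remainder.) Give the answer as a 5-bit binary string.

01010

Append 5 zeros: 10111011110000000. Divide by 110101 (XOR where the leading bit is 1):
  pos 0: 101110 XOR 110101 = 011011
  pos 1: 110111 XOR 110101 = 000010
  pos 5: 101110 XOR 110101 = 011011
  pos 6: 110110 XOR 110101 = 000011
  pos 10: 110000 XOR 110101 = 000101
Remainder (last 5 bits) = 01010. This is the CRC / FCS.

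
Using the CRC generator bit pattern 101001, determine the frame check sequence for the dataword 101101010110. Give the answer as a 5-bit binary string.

Append 5 zeros: 10110101011000000. Divide by 101001 (XOR where the leading bit is 1):
  pos 0: 101101 XOR 101001 = 000100
  pos 3: 100010 XOR 101001 = 001011
  pos 5: 101111 XOR 101001 = 000110
  pos 8: 110000 XOR 101001 = 011001
  pos 9: 110010 XOR 101001 = 011011
  pos 10: 110110 XOR 101001 = 011111
  pos 11: 111110 XOR 101001 = 010111
Remainder (last 5 bits) = 10111. This is the CRC / FCS.

10111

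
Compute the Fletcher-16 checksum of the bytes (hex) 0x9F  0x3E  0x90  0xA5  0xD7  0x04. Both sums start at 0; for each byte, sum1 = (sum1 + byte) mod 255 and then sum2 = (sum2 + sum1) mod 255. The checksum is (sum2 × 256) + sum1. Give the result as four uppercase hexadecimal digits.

DBEF

Running sums (mod 255):
  after byte 0 (0x9F): sum1=159, sum2=159
  after byte 1 (0x3E): sum1=221, sum2=125
  after byte 2 (0x90): sum1=110, sum2=235
  after byte 3 (0xA5): sum1=20, sum2=0
  after byte 4 (0xD7): sum1=235, sum2=235
  after byte 5 (0x04): sum1=239, sum2=219
Checksum = sum2·256 + sum1 = 219·256 + 239 = 56303 = 0xDBEF.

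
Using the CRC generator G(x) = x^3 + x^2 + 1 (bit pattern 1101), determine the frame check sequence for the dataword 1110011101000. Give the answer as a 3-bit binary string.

000

Append 3 zeros: 1110011101000000. Divide by 1101 (XOR where the leading bit is 1):
  pos 0: 1110 XOR 1101 = 0011
  pos 2: 1101 XOR 1101 = 0000
  pos 6: 1101 XOR 1101 = 0000
Remainder (last 3 bits) = 000. This is the CRC / FCS.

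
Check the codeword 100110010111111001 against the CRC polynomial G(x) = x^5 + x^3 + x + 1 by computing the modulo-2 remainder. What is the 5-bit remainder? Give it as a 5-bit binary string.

Modulo-2 division of 100110010111111001 by 101011:
  pos 0: 100110 XOR 101011 = 001101
  pos 2: 110101 XOR 101011 = 011110
  pos 3: 111100 XOR 101011 = 010111
  pos 4: 101111 XOR 101011 = 000100
  pos 7: 100111 XOR 101011 = 001100
  pos 9: 110011 XOR 101011 = 011000
  pos 10: 110000 XOR 101011 = 011011
  pos 11: 110110 XOR 101011 = 011101
  pos 12: 111011 XOR 101011 = 010000
Remainder = 10000 (nonzero — an error is detected).

10000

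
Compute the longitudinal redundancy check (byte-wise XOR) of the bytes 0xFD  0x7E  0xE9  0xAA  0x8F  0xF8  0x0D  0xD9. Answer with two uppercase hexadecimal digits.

XOR the bytes together:
  start with 0xFD
  0xFD ⊕ 0x7E = 0x83
  0x83 ⊕ 0xE9 = 0x6A
  0x6A ⊕ 0xAA = 0xC0
  0xC0 ⊕ 0x8F = 0x4F
  0x4F ⊕ 0xF8 = 0xB7
  0xB7 ⊕ 0x0D = 0xBA
  0xBA ⊕ 0xD9 = 0x63

63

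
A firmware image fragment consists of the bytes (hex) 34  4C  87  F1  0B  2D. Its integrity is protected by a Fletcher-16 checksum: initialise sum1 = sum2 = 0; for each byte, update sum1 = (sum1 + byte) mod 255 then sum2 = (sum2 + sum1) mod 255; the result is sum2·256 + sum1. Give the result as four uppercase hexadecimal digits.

ED32

Running sums (mod 255):
  after byte 0 (34): sum1=52, sum2=52
  after byte 1 (4C): sum1=128, sum2=180
  after byte 2 (87): sum1=8, sum2=188
  after byte 3 (F1): sum1=249, sum2=182
  after byte 4 (0B): sum1=5, sum2=187
  after byte 5 (2D): sum1=50, sum2=237
Checksum = sum2·256 + sum1 = 237·256 + 50 = 60722 = 0xED32.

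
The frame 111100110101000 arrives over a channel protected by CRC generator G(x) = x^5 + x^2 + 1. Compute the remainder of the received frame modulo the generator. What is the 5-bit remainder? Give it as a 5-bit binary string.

11100

Modulo-2 division of 111100110101000 by 100101:
  pos 0: 111100 XOR 100101 = 011001
  pos 1: 110011 XOR 100101 = 010110
  pos 2: 101101 XOR 100101 = 001000
  pos 4: 100001 XOR 100101 = 000100
  pos 7: 100010 XOR 100101 = 000111
Remainder = 11100 (nonzero — an error is detected).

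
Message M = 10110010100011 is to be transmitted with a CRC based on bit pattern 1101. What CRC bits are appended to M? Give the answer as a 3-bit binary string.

Append 3 zeros: 10110010100011000. Divide by 1101 (XOR where the leading bit is 1):
  pos 0: 1011 XOR 1101 = 0110
  pos 1: 1100 XOR 1101 = 0001
  pos 4: 1010 XOR 1101 = 0111
  pos 5: 1111 XOR 1101 = 0010
  pos 7: 1000 XOR 1101 = 0101
  pos 8: 1010 XOR 1101 = 0111
  pos 9: 1111 XOR 1101 = 0010
  pos 11: 1010 XOR 1101 = 0111
  pos 12: 1110 XOR 1101 = 0011
Remainder (last 3 bits) = 110. This is the CRC / FCS.

110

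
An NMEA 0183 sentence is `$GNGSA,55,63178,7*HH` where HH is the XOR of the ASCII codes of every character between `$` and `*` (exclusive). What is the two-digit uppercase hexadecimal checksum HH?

XOR the ASCII codes of the payload characters:
  'G' = 0x47 → acc = 0x47
  'N' = 0x4E → acc = 0x09
  'G' = 0x47 → acc = 0x4E
  'S' = 0x53 → acc = 0x1D
  'A' = 0x41 → acc = 0x5C
  ',' = 0x2C → acc = 0x70
  '5' = 0x35 → acc = 0x45
  '5' = 0x35 → acc = 0x70
  ',' = 0x2C → acc = 0x5C
  '6' = 0x36 → acc = 0x6A
  '3' = 0x33 → acc = 0x59
  '1' = 0x31 → acc = 0x68
  '7' = 0x37 → acc = 0x5F
  '8' = 0x38 → acc = 0x67
  ',' = 0x2C → acc = 0x4B
  '7' = 0x37 → acc = 0x7C
Checksum = 0x7C.

7C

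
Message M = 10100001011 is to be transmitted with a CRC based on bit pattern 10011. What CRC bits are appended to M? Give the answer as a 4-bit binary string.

1000

Append 4 zeros: 101000010110000. Divide by 10011 (XOR where the leading bit is 1):
  pos 0: 10100 XOR 10011 = 00111
  pos 2: 11100 XOR 10011 = 01111
  pos 3: 11111 XOR 10011 = 01100
  pos 4: 11000 XOR 10011 = 01011
  pos 5: 10111 XOR 10011 = 00100
  pos 7: 10010 XOR 10011 = 00001
Remainder (last 4 bits) = 1000. This is the CRC / FCS.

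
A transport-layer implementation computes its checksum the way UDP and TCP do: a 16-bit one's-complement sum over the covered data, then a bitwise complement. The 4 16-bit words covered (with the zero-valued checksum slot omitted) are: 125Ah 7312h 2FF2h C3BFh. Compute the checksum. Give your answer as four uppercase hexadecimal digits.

86E1

One's-complement addition (fold any carry out of bit 15 back into bit 0):
  0x125A + 0x7312 = 0x0856C
  0x856C + 0x2FF2 = 0x0B55E
  0xB55E + 0xC3BF = 0x1791D → wrap carry → 0x791E
One's-complement sum = 0x791E.
Checksum = ~0x791E & 0xFFFF = 0x86E1.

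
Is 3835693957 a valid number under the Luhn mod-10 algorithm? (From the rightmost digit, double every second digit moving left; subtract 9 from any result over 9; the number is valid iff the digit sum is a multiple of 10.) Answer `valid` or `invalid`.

From the right, keep odd positions and double even positions (subtract 9 from any doubled value over 9):
  doubled (positions 2,4,...): 1 6 3 6 6 → sum 22
  kept (positions 1,3,...): 7 9 9 5 8 → sum 38
Total = 60.
60 mod 10 = 0, so the number is valid.

valid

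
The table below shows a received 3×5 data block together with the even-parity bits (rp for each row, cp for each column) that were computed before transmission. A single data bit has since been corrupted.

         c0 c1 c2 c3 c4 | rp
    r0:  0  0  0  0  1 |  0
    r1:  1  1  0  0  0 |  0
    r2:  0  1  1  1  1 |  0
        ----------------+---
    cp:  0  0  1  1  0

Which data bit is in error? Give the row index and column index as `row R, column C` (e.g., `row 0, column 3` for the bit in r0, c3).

Recompute each row's even parity and compare to rp:
  r0: data parity 1, sent rp 0 → mismatch
  r1: data parity 0, sent rp 0 → ok
  r2: data parity 0, sent rp 0 → ok
Recompute each column's even parity and compare to cp:
  c0: data parity 1, sent cp 0 → mismatch
  c1: data parity 0, sent cp 0 → ok
  c2: data parity 1, sent cp 1 → ok
  c3: data parity 1, sent cp 1 → ok
  c4: data parity 0, sent cp 0 → ok
Exactly one row (r0) and one column (c0) fail → the flipped bit is at their intersection.

row 0, column 0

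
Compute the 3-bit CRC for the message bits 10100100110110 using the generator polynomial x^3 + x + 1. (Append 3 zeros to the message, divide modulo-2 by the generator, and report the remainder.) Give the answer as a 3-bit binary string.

001

Append 3 zeros: 10100100110110000. Divide by 1011 (XOR where the leading bit is 1):
  pos 0: 1010 XOR 1011 = 0001
  pos 3: 1010 XOR 1011 = 0001
  pos 6: 1011 XOR 1011 = 0000
  pos 11: 1100 XOR 1011 = 0111
  pos 12: 1110 XOR 1011 = 0101
  pos 13: 1010 XOR 1011 = 0001
Remainder (last 3 bits) = 001. This is the CRC / FCS.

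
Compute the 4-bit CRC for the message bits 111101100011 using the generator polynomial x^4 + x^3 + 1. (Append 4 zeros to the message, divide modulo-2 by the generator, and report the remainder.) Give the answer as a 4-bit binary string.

0101

Append 4 zeros: 1111011000110000. Divide by 11001 (XOR where the leading bit is 1):
  pos 0: 11110 XOR 11001 = 00111
  pos 2: 11111 XOR 11001 = 00110
  pos 4: 11000 XOR 11001 = 00001
  pos 8: 10110 XOR 11001 = 01111
  pos 9: 11110 XOR 11001 = 00111
  pos 11: 11100 XOR 11001 = 00101
Remainder (last 4 bits) = 0101. This is the CRC / FCS.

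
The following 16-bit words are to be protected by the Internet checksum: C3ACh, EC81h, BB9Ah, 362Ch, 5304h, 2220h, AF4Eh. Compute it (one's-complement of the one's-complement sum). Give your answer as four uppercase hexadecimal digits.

One's-complement addition (fold any carry out of bit 15 back into bit 0):
  0xC3AC + 0xEC81 = 0x1B02D → wrap carry → 0xB02E
  0xB02E + 0xBB9A = 0x16BC8 → wrap carry → 0x6BC9
  0x6BC9 + 0x362C = 0x0A1F5
  0xA1F5 + 0x5304 = 0x0F4F9
  0xF4F9 + 0x2220 = 0x11719 → wrap carry → 0x171A
  0x171A + 0xAF4E = 0x0C668
One's-complement sum = 0xC668.
Checksum = ~0xC668 & 0xFFFF = 0x3997.

3997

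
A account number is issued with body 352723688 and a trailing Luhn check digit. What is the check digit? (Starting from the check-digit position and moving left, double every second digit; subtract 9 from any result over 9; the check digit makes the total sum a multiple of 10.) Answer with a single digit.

3

Partial digits right→left: 8 8 6 3 2 7 2 5 3
Double every second digit counting from the check-digit position (so the 1st, 3rd, 5th, ... of the partial from the right).
  doubled (with −9 where >9): 7 3 4 4 6 → sum 24
  kept as-is: 8 3 7 5 → sum 23
Total = 24 + 23 = 47.
Check digit = (10 − (47 mod 10)) mod 10 = 3.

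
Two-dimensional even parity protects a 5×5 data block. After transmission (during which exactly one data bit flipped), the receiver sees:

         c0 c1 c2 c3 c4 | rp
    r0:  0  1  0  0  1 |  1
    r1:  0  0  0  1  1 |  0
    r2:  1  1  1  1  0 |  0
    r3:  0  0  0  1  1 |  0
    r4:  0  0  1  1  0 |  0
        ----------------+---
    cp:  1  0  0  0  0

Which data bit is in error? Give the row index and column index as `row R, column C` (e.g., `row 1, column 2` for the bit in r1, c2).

Recompute each row's even parity and compare to rp:
  r0: data parity 0, sent rp 1 → mismatch
  r1: data parity 0, sent rp 0 → ok
  r2: data parity 0, sent rp 0 → ok
  r3: data parity 0, sent rp 0 → ok
  r4: data parity 0, sent rp 0 → ok
Recompute each column's even parity and compare to cp:
  c0: data parity 1, sent cp 1 → ok
  c1: data parity 0, sent cp 0 → ok
  c2: data parity 0, sent cp 0 → ok
  c3: data parity 0, sent cp 0 → ok
  c4: data parity 1, sent cp 0 → mismatch
Exactly one row (r0) and one column (c4) fail → the flipped bit is at their intersection.

row 0, column 4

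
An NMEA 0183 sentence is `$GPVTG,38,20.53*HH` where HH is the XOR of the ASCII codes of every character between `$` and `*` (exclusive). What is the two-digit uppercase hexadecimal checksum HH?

73

XOR the ASCII codes of the payload characters:
  'G' = 0x47 → acc = 0x47
  'P' = 0x50 → acc = 0x17
  'V' = 0x56 → acc = 0x41
  'T' = 0x54 → acc = 0x15
  'G' = 0x47 → acc = 0x52
  ',' = 0x2C → acc = 0x7E
  '3' = 0x33 → acc = 0x4D
  '8' = 0x38 → acc = 0x75
  ',' = 0x2C → acc = 0x59
  '2' = 0x32 → acc = 0x6B
  '0' = 0x30 → acc = 0x5B
  '.' = 0x2E → acc = 0x75
  '5' = 0x35 → acc = 0x40
  '3' = 0x33 → acc = 0x73
Checksum = 0x73.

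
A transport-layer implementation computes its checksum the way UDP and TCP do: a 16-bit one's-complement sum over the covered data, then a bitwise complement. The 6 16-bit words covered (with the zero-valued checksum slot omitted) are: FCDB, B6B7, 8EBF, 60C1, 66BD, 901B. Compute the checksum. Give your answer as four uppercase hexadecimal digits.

One's-complement addition (fold any carry out of bit 15 back into bit 0):
  0xFCDB + 0xB6B7 = 0x1B392 → wrap carry → 0xB393
  0xB393 + 0x8EBF = 0x14252 → wrap carry → 0x4253
  0x4253 + 0x60C1 = 0x0A314
  0xA314 + 0x66BD = 0x109D1 → wrap carry → 0x09D2
  0x09D2 + 0x901B = 0x099ED
One's-complement sum = 0x99ED.
Checksum = ~0x99ED & 0xFFFF = 0x6612.

6612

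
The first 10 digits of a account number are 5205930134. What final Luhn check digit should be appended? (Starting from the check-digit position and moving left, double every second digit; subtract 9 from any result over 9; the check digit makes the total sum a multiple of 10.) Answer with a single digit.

Partial digits right→left: 4 3 1 0 3 9 5 0 2 5
Double every second digit counting from the check-digit position (so the 1st, 3rd, 5th, ... of the partial from the right).
  doubled (with −9 where >9): 8 2 6 1 4 → sum 21
  kept as-is: 3 0 9 0 5 → sum 17
Total = 21 + 17 = 38.
Check digit = (10 − (38 mod 10)) mod 10 = 2.

2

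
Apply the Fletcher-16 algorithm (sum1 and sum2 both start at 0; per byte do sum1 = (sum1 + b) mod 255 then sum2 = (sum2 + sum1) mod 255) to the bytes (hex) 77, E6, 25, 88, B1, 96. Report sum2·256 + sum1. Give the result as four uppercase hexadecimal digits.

Running sums (mod 255):
  after byte 0 (77): sum1=119, sum2=119
  after byte 1 (E6): sum1=94, sum2=213
  after byte 2 (25): sum1=131, sum2=89
  after byte 3 (88): sum1=12, sum2=101
  after byte 4 (B1): sum1=189, sum2=35
  after byte 5 (96): sum1=84, sum2=119
Checksum = sum2·256 + sum1 = 119·256 + 84 = 30548 = 0x7754.

7754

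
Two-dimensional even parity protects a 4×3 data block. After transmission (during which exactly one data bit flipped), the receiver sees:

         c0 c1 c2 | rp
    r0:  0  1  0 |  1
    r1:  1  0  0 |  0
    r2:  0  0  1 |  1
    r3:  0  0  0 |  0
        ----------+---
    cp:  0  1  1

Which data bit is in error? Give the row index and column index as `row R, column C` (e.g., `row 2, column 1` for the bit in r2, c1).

Recompute each row's even parity and compare to rp:
  r0: data parity 1, sent rp 1 → ok
  r1: data parity 1, sent rp 0 → mismatch
  r2: data parity 1, sent rp 1 → ok
  r3: data parity 0, sent rp 0 → ok
Recompute each column's even parity and compare to cp:
  c0: data parity 1, sent cp 0 → mismatch
  c1: data parity 1, sent cp 1 → ok
  c2: data parity 1, sent cp 1 → ok
Exactly one row (r1) and one column (c0) fail → the flipped bit is at their intersection.

row 1, column 0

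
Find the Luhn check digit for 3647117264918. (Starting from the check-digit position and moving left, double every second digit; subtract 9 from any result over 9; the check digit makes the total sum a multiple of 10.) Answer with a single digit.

9

Partial digits right→left: 8 1 9 4 6 2 7 1 1 7 4 6 3
Double every second digit counting from the check-digit position (so the 1st, 3rd, 5th, ... of the partial from the right).
  doubled (with −9 where >9): 7 9 3 5 2 8 6 → sum 40
  kept as-is: 1 4 2 1 7 6 → sum 21
Total = 40 + 21 = 61.
Check digit = (10 − (61 mod 10)) mod 10 = 9.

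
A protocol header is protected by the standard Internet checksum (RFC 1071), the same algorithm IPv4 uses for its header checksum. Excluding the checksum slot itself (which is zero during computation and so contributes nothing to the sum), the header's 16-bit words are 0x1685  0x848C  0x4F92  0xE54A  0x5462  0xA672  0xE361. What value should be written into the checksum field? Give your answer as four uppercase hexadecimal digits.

One's-complement addition (fold any carry out of bit 15 back into bit 0):
  0x1685 + 0x848C = 0x09B11
  0x9B11 + 0x4F92 = 0x0EAA3
  0xEAA3 + 0xE54A = 0x1CFED → wrap carry → 0xCFEE
  0xCFEE + 0x5462 = 0x12450 → wrap carry → 0x2451
  0x2451 + 0xA672 = 0x0CAC3
  0xCAC3 + 0xE361 = 0x1AE24 → wrap carry → 0xAE25
One's-complement sum = 0xAE25.
Checksum = ~0xAE25 & 0xFFFF = 0x51DA.

51DA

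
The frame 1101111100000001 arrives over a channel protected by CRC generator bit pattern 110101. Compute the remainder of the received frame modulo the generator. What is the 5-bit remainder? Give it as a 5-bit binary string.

Modulo-2 division of 1101111100000001 by 110101:
  pos 0: 110111 XOR 110101 = 000010
  pos 4: 101100 XOR 110101 = 011001
  pos 5: 110010 XOR 110101 = 000111
  pos 8: 111000 XOR 110101 = 001101
  pos 10: 110101 XOR 110101 = 000000
Remainder = 00000 (zero — the frame passes the CRC check).

00000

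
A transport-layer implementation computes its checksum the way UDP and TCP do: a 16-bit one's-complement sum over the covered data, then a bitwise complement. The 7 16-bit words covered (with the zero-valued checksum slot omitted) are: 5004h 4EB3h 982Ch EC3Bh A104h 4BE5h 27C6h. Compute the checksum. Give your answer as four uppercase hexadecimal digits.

C82F

One's-complement addition (fold any carry out of bit 15 back into bit 0):
  0x5004 + 0x4EB3 = 0x09EB7
  0x9EB7 + 0x982C = 0x136E3 → wrap carry → 0x36E4
  0x36E4 + 0xEC3B = 0x1231F → wrap carry → 0x2320
  0x2320 + 0xA104 = 0x0C424
  0xC424 + 0x4BE5 = 0x11009 → wrap carry → 0x100A
  0x100A + 0x27C6 = 0x037D0
One's-complement sum = 0x37D0.
Checksum = ~0x37D0 & 0xFFFF = 0xC82F.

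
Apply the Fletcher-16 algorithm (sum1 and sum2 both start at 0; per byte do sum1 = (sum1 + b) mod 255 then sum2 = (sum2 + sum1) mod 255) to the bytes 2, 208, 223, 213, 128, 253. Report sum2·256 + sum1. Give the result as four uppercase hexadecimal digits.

Running sums (mod 255):
  after byte 0 (2): sum1=2, sum2=2
  after byte 1 (208): sum1=210, sum2=212
  after byte 2 (223): sum1=178, sum2=135
  after byte 3 (213): sum1=136, sum2=16
  after byte 4 (128): sum1=9, sum2=25
  after byte 5 (253): sum1=7, sum2=32
Checksum = sum2·256 + sum1 = 32·256 + 7 = 8199 = 0x2007.

2007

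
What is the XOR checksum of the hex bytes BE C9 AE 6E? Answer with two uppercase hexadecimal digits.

XOR the bytes together:
  start with 0xBE
  0xBE ⊕ 0xC9 = 0x77
  0x77 ⊕ 0xAE = 0xD9
  0xD9 ⊕ 0x6E = 0xB7

B7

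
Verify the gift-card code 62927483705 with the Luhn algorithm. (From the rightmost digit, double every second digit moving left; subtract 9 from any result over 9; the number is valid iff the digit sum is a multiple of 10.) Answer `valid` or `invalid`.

invalid

From the right, keep odd positions and double even positions (subtract 9 from any doubled value over 9):
  doubled (positions 2,4,...): 0 6 8 4 4 → sum 22
  kept (positions 1,3,...): 5 7 8 7 9 6 → sum 42
Total = 64.
64 mod 10 = 4, so the number is invalid.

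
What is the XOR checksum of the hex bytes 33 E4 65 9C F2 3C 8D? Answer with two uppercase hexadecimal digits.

XOR the bytes together:
  start with 0x33
  0x33 ⊕ 0xE4 = 0xD7
  0xD7 ⊕ 0x65 = 0xB2
  0xB2 ⊕ 0x9C = 0x2E
  0x2E ⊕ 0xF2 = 0xDC
  0xDC ⊕ 0x3C = 0xE0
  0xE0 ⊕ 0x8D = 0x6D

6D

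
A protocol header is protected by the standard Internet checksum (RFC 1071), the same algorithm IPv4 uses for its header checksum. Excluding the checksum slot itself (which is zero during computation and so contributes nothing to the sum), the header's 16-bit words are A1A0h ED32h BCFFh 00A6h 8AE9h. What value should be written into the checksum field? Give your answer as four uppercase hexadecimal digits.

289D

One's-complement addition (fold any carry out of bit 15 back into bit 0):
  0xA1A0 + 0xED32 = 0x18ED2 → wrap carry → 0x8ED3
  0x8ED3 + 0xBCFF = 0x14BD2 → wrap carry → 0x4BD3
  0x4BD3 + 0x00A6 = 0x04C79
  0x4C79 + 0x8AE9 = 0x0D762
One's-complement sum = 0xD762.
Checksum = ~0xD762 & 0xFFFF = 0x289D.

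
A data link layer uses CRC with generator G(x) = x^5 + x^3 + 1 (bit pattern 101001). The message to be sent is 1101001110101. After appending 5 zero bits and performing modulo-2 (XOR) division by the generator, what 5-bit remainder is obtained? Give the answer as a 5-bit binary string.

10010

Append 5 zeros: 110100111010100000. Divide by 101001 (XOR where the leading bit is 1):
  pos 0: 110100 XOR 101001 = 011101
  pos 1: 111011 XOR 101001 = 010010
  pos 2: 100101 XOR 101001 = 001100
  pos 4: 110010 XOR 101001 = 011011
  pos 5: 110111 XOR 101001 = 011110
  pos 6: 111100 XOR 101001 = 010101
  pos 7: 101011 XOR 101001 = 000010
  pos 11: 100000 XOR 101001 = 001001
Remainder (last 5 bits) = 10010. This is the CRC / FCS.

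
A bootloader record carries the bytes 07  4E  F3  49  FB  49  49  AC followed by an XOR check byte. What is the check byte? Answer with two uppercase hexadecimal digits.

XOR the bytes together:
  start with 0x07
  0x07 ⊕ 0x4E = 0x49
  0x49 ⊕ 0xF3 = 0xBA
  0xBA ⊕ 0x49 = 0xF3
  0xF3 ⊕ 0xFB = 0x08
  0x08 ⊕ 0x49 = 0x41
  0x41 ⊕ 0x49 = 0x08
  0x08 ⊕ 0xAC = 0xA4

A4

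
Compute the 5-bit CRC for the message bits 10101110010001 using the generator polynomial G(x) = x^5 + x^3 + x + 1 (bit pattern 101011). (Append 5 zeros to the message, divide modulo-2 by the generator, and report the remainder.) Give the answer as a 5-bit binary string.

Append 5 zeros: 1010111001000100000. Divide by 101011 (XOR where the leading bit is 1):
  pos 0: 101011 XOR 101011 = 000000
  pos 6: 100100 XOR 101011 = 001111
  pos 8: 111101 XOR 101011 = 010110
  pos 9: 101100 XOR 101011 = 000111
  pos 12: 111000 XOR 101011 = 010011
  pos 13: 100110 XOR 101011 = 001101
Remainder (last 5 bits) = 01101. This is the CRC / FCS.

01101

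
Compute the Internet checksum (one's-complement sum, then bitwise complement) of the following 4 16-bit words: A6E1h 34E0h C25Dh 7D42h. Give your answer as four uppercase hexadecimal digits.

E49D

One's-complement addition (fold any carry out of bit 15 back into bit 0):
  0xA6E1 + 0x34E0 = 0x0DBC1
  0xDBC1 + 0xC25D = 0x19E1E → wrap carry → 0x9E1F
  0x9E1F + 0x7D42 = 0x11B61 → wrap carry → 0x1B62
One's-complement sum = 0x1B62.
Checksum = ~0x1B62 & 0xFFFF = 0xE49D.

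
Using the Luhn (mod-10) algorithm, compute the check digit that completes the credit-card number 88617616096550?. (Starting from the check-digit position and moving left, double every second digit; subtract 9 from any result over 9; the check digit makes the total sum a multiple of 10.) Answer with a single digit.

Partial digits right→left: 0 5 5 6 9 0 6 1 6 7 1 6 8 8
Double every second digit counting from the check-digit position (so the 1st, 3rd, 5th, ... of the partial from the right).
  doubled (with −9 where >9): 0 1 9 3 3 2 7 → sum 25
  kept as-is: 5 6 0 1 7 6 8 → sum 33
Total = 25 + 33 = 58.
Check digit = (10 − (58 mod 10)) mod 10 = 2.

2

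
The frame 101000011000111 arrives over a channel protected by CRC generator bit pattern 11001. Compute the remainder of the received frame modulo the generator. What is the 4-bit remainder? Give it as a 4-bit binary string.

0000

Modulo-2 division of 101000011000111 by 11001:
  pos 0: 10100 XOR 11001 = 01101
  pos 1: 11010 XOR 11001 = 00011
  pos 4: 11011 XOR 11001 = 00010
  pos 7: 10000 XOR 11001 = 01001
  pos 8: 10011 XOR 11001 = 01010
  pos 9: 10101 XOR 11001 = 01100
  pos 10: 11001 XOR 11001 = 00000
Remainder = 0000 (zero — the frame passes the CRC check).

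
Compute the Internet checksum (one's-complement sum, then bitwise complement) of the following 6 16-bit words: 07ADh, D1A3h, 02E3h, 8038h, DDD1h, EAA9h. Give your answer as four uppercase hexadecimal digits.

One's-complement addition (fold any carry out of bit 15 back into bit 0):
  0x07AD + 0xD1A3 = 0x0D950
  0xD950 + 0x02E3 = 0x0DC33
  0xDC33 + 0x8038 = 0x15C6B → wrap carry → 0x5C6C
  0x5C6C + 0xDDD1 = 0x13A3D → wrap carry → 0x3A3E
  0x3A3E + 0xEAA9 = 0x124E7 → wrap carry → 0x24E8
One's-complement sum = 0x24E8.
Checksum = ~0x24E8 & 0xFFFF = 0xDB17.

DB17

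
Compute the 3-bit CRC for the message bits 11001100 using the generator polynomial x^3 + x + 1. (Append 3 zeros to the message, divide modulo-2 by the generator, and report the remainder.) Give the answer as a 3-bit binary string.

101

Append 3 zeros: 11001100000. Divide by 1011 (XOR where the leading bit is 1):
  pos 0: 1100 XOR 1011 = 0111
  pos 1: 1111 XOR 1011 = 0100
  pos 2: 1001 XOR 1011 = 0010
  pos 4: 1000 XOR 1011 = 0011
  pos 6: 1100 XOR 1011 = 0111
  pos 7: 1110 XOR 1011 = 0101
Remainder (last 3 bits) = 101. This is the CRC / FCS.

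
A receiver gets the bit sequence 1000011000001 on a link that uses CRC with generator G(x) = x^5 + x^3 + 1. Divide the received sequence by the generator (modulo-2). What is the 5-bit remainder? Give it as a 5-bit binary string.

Modulo-2 division of 1000011000001 by 101001:
  pos 0: 100001 XOR 101001 = 001000
  pos 2: 100010 XOR 101001 = 001011
  pos 4: 101100 XOR 101001 = 000101
  pos 7: 101001 XOR 101001 = 000000
Remainder = 00000 (zero — the frame passes the CRC check).

00000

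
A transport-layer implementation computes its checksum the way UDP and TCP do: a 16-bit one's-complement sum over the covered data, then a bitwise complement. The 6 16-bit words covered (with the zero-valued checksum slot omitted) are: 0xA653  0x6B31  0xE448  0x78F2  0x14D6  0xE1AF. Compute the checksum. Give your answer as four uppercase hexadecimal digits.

9AB9

One's-complement addition (fold any carry out of bit 15 back into bit 0):
  0xA653 + 0x6B31 = 0x11184 → wrap carry → 0x1185
  0x1185 + 0xE448 = 0x0F5CD
  0xF5CD + 0x78F2 = 0x16EBF → wrap carry → 0x6EC0
  0x6EC0 + 0x14D6 = 0x08396
  0x8396 + 0xE1AF = 0x16545 → wrap carry → 0x6546
One's-complement sum = 0x6546.
Checksum = ~0x6546 & 0xFFFF = 0x9AB9.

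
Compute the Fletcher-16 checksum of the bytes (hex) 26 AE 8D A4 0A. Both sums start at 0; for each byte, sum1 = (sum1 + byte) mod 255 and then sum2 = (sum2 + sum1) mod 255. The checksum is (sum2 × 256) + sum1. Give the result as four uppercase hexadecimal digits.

7511

Running sums (mod 255):
  after byte 0 (26): sum1=38, sum2=38
  after byte 1 (AE): sum1=212, sum2=250
  after byte 2 (8D): sum1=98, sum2=93
  after byte 3 (A4): sum1=7, sum2=100
  after byte 4 (0A): sum1=17, sum2=117
Checksum = sum2·256 + sum1 = 117·256 + 17 = 29969 = 0x7511.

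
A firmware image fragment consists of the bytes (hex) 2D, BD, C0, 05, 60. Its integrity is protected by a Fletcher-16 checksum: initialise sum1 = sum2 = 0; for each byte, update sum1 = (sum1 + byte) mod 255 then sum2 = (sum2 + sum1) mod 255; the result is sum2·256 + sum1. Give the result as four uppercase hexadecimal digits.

Running sums (mod 255):
  after byte 0 (2D): sum1=45, sum2=45
  after byte 1 (BD): sum1=234, sum2=24
  after byte 2 (C0): sum1=171, sum2=195
  after byte 3 (05): sum1=176, sum2=116
  after byte 4 (60): sum1=17, sum2=133
Checksum = sum2·256 + sum1 = 133·256 + 17 = 34065 = 0x8511.

8511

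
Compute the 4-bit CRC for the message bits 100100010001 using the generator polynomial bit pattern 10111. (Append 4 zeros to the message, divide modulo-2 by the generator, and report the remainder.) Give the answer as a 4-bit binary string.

1001

Append 4 zeros: 1001000100010000. Divide by 10111 (XOR where the leading bit is 1):
  pos 0: 10010 XOR 10111 = 00101
  pos 2: 10100 XOR 10111 = 00011
  pos 5: 11100 XOR 10111 = 01011
  pos 6: 10110 XOR 10111 = 00001
  pos 10: 11000 XOR 10111 = 01111
  pos 11: 11110 XOR 10111 = 01001
Remainder (last 4 bits) = 1001. This is the CRC / FCS.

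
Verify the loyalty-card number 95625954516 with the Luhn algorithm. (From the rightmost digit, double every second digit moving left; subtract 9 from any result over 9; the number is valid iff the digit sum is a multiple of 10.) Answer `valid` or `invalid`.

From the right, keep odd positions and double even positions (subtract 9 from any doubled value over 9):
  doubled (positions 2,4,...): 2 8 9 4 1 → sum 24
  kept (positions 1,3,...): 6 5 5 5 6 9 → sum 36
Total = 60.
60 mod 10 = 0, so the number is valid.

valid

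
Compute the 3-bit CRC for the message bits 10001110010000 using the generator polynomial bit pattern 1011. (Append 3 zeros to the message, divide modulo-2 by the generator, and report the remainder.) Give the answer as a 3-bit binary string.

Append 3 zeros: 10001110010000000. Divide by 1011 (XOR where the leading bit is 1):
  pos 0: 1000 XOR 1011 = 0011
  pos 2: 1111 XOR 1011 = 0100
  pos 3: 1001 XOR 1011 = 0010
  pos 5: 1000 XOR 1011 = 0011
  pos 7: 1110 XOR 1011 = 0101
  pos 8: 1010 XOR 1011 = 0001
  pos 11: 1000 XOR 1011 = 0011
  pos 13: 1100 XOR 1011 = 0111
Remainder (last 3 bits) = 111. This is the CRC / FCS.

111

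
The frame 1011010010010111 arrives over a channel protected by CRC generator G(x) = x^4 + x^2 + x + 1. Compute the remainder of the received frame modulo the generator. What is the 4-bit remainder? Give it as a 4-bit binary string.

Modulo-2 division of 1011010010010111 by 10111:
  pos 0: 10110 XOR 10111 = 00001
  pos 4: 11001 XOR 10111 = 01110
  pos 5: 11100 XOR 10111 = 01011
  pos 6: 10110 XOR 10111 = 00001
  pos 10: 11011 XOR 10111 = 01100
  pos 11: 11001 XOR 10111 = 01110
Remainder = 1110 (nonzero — an error is detected).

1110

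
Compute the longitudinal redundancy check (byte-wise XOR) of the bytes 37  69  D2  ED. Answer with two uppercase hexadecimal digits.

61

XOR the bytes together:
  start with 0x37
  0x37 ⊕ 0x69 = 0x5E
  0x5E ⊕ 0xD2 = 0x8C
  0x8C ⊕ 0xED = 0x61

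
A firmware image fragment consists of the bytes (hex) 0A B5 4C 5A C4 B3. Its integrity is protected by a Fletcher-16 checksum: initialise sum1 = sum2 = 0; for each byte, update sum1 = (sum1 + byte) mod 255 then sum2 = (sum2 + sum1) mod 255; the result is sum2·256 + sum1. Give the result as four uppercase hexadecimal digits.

46DE

Running sums (mod 255):
  after byte 0 (0A): sum1=10, sum2=10
  after byte 1 (B5): sum1=191, sum2=201
  after byte 2 (4C): sum1=12, sum2=213
  after byte 3 (5A): sum1=102, sum2=60
  after byte 4 (C4): sum1=43, sum2=103
  after byte 5 (B3): sum1=222, sum2=70
Checksum = sum2·256 + sum1 = 70·256 + 222 = 18142 = 0x46DE.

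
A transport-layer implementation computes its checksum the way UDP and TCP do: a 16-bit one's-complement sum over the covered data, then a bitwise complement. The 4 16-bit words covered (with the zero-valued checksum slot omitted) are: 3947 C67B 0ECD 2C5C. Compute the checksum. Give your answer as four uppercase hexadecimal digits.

C513

One's-complement addition (fold any carry out of bit 15 back into bit 0):
  0x3947 + 0xC67B = 0x0FFC2
  0xFFC2 + 0x0ECD = 0x10E8F → wrap carry → 0x0E90
  0x0E90 + 0x2C5C = 0x03AEC
One's-complement sum = 0x3AEC.
Checksum = ~0x3AEC & 0xFFFF = 0xC513.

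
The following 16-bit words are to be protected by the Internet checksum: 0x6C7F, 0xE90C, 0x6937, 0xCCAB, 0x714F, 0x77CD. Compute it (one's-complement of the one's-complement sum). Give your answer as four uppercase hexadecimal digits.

One's-complement addition (fold any carry out of bit 15 back into bit 0):
  0x6C7F + 0xE90C = 0x1558B → wrap carry → 0x558C
  0x558C + 0x6937 = 0x0BEC3
  0xBEC3 + 0xCCAB = 0x18B6E → wrap carry → 0x8B6F
  0x8B6F + 0x714F = 0x0FCBE
  0xFCBE + 0x77CD = 0x1748B → wrap carry → 0x748C
One's-complement sum = 0x748C.
Checksum = ~0x748C & 0xFFFF = 0x8B73.

8B73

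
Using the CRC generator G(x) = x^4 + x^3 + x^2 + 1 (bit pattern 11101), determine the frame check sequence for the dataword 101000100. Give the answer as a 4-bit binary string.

0001

Append 4 zeros: 1010001000000. Divide by 11101 (XOR where the leading bit is 1):
  pos 0: 10100 XOR 11101 = 01001
  pos 1: 10010 XOR 11101 = 01111
  pos 2: 11111 XOR 11101 = 00010
  pos 5: 10000 XOR 11101 = 01101
  pos 6: 11010 XOR 11101 = 00111
  pos 8: 11100 XOR 11101 = 00001
Remainder (last 4 bits) = 0001. This is the CRC / FCS.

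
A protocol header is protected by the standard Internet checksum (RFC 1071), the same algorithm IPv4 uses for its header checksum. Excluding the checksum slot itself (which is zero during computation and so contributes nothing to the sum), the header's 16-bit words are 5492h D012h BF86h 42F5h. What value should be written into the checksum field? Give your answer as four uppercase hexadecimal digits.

One's-complement addition (fold any carry out of bit 15 back into bit 0):
  0x5492 + 0xD012 = 0x124A4 → wrap carry → 0x24A5
  0x24A5 + 0xBF86 = 0x0E42B
  0xE42B + 0x42F5 = 0x12720 → wrap carry → 0x2721
One's-complement sum = 0x2721.
Checksum = ~0x2721 & 0xFFFF = 0xD8DE.

D8DE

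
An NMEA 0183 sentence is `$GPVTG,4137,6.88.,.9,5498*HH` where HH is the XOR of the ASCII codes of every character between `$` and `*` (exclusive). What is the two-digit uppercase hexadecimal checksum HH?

XOR the ASCII codes of the payload characters:
  'G' = 0x47 → acc = 0x47
  'P' = 0x50 → acc = 0x17
  'V' = 0x56 → acc = 0x41
  'T' = 0x54 → acc = 0x15
  'G' = 0x47 → acc = 0x52
  ',' = 0x2C → acc = 0x7E
  '4' = 0x34 → acc = 0x4A
  '1' = 0x31 → acc = 0x7B
  '3' = 0x33 → acc = 0x48
  '7' = 0x37 → acc = 0x7F
  ',' = 0x2C → acc = 0x53
  '6' = 0x36 → acc = 0x65
  '.' = 0x2E → acc = 0x4B
  '8' = 0x38 → acc = 0x73
  '8' = 0x38 → acc = 0x4B
  '.' = 0x2E → acc = 0x65
  ',' = 0x2C → acc = 0x49
  '.' = 0x2E → acc = 0x67
  '9' = 0x39 → acc = 0x5E
  ',' = 0x2C → acc = 0x72
  '5' = 0x35 → acc = 0x47
  '4' = 0x34 → acc = 0x73
  '9' = 0x39 → acc = 0x4A
  '8' = 0x38 → acc = 0x72
Checksum = 0x72.

72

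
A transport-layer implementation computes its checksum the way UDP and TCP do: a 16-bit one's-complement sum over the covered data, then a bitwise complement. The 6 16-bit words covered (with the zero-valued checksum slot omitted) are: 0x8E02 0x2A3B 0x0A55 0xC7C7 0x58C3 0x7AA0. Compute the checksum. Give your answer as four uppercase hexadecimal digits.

A241

One's-complement addition (fold any carry out of bit 15 back into bit 0):
  0x8E02 + 0x2A3B = 0x0B83D
  0xB83D + 0x0A55 = 0x0C292
  0xC292 + 0xC7C7 = 0x18A59 → wrap carry → 0x8A5A
  0x8A5A + 0x58C3 = 0x0E31D
  0xE31D + 0x7AA0 = 0x15DBD → wrap carry → 0x5DBE
One's-complement sum = 0x5DBE.
Checksum = ~0x5DBE & 0xFFFF = 0xA241.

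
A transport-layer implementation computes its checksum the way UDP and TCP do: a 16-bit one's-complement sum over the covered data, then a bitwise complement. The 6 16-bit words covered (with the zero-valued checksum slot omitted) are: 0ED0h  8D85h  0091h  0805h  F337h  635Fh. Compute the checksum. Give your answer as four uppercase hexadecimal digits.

047D

One's-complement addition (fold any carry out of bit 15 back into bit 0):
  0x0ED0 + 0x8D85 = 0x09C55
  0x9C55 + 0x0091 = 0x09CE6
  0x9CE6 + 0x0805 = 0x0A4EB
  0xA4EB + 0xF337 = 0x19822 → wrap carry → 0x9823
  0x9823 + 0x635F = 0x0FB82
One's-complement sum = 0xFB82.
Checksum = ~0xFB82 & 0xFFFF = 0x047D.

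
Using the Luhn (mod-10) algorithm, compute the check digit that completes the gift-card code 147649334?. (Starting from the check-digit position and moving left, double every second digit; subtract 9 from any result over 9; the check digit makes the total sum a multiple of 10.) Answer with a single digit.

Partial digits right→left: 4 3 3 9 4 6 7 4 1
Double every second digit counting from the check-digit position (so the 1st, 3rd, 5th, ... of the partial from the right).
  doubled (with −9 where >9): 8 6 8 5 2 → sum 29
  kept as-is: 3 9 6 4 → sum 22
Total = 29 + 22 = 51.
Check digit = (10 − (51 mod 10)) mod 10 = 9.

9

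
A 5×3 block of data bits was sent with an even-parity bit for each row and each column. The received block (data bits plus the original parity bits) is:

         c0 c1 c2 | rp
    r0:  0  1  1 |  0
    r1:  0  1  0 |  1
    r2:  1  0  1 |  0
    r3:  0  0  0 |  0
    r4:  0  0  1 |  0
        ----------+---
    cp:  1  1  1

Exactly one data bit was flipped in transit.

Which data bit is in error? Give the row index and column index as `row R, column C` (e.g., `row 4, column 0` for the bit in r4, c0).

row 4, column 1

Recompute each row's even parity and compare to rp:
  r0: data parity 0, sent rp 0 → ok
  r1: data parity 1, sent rp 1 → ok
  r2: data parity 0, sent rp 0 → ok
  r3: data parity 0, sent rp 0 → ok
  r4: data parity 1, sent rp 0 → mismatch
Recompute each column's even parity and compare to cp:
  c0: data parity 1, sent cp 1 → ok
  c1: data parity 0, sent cp 1 → mismatch
  c2: data parity 1, sent cp 1 → ok
Exactly one row (r4) and one column (c1) fail → the flipped bit is at their intersection.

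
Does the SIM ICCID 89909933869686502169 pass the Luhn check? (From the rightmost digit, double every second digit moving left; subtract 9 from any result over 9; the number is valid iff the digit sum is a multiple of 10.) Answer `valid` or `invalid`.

From the right, keep odd positions and double even positions (subtract 9 from any doubled value over 9):
  doubled (positions 2,4,...): 3 4 1 7 9 7 6 9 9 7 → sum 62
  kept (positions 1,3,...): 9 1 0 6 6 6 3 9 0 9 → sum 49
Total = 111.
111 mod 10 = 1, so the number is invalid.

invalid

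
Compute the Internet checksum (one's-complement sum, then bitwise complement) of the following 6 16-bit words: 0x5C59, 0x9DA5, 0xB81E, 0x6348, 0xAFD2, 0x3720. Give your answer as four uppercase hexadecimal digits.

03A7

One's-complement addition (fold any carry out of bit 15 back into bit 0):
  0x5C59 + 0x9DA5 = 0x0F9FE
  0xF9FE + 0xB81E = 0x1B21C → wrap carry → 0xB21D
  0xB21D + 0x6348 = 0x11565 → wrap carry → 0x1566
  0x1566 + 0xAFD2 = 0x0C538
  0xC538 + 0x3720 = 0x0FC58
One's-complement sum = 0xFC58.
Checksum = ~0xFC58 & 0xFFFF = 0x03A7.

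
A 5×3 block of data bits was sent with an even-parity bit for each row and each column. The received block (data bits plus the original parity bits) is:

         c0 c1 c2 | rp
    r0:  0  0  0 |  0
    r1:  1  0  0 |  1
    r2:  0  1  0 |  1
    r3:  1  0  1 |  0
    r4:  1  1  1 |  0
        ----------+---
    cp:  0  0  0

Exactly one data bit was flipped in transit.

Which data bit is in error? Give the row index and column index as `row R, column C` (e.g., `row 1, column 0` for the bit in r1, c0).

Recompute each row's even parity and compare to rp:
  r0: data parity 0, sent rp 0 → ok
  r1: data parity 1, sent rp 1 → ok
  r2: data parity 1, sent rp 1 → ok
  r3: data parity 0, sent rp 0 → ok
  r4: data parity 1, sent rp 0 → mismatch
Recompute each column's even parity and compare to cp:
  c0: data parity 1, sent cp 0 → mismatch
  c1: data parity 0, sent cp 0 → ok
  c2: data parity 0, sent cp 0 → ok
Exactly one row (r4) and one column (c0) fail → the flipped bit is at their intersection.

row 4, column 0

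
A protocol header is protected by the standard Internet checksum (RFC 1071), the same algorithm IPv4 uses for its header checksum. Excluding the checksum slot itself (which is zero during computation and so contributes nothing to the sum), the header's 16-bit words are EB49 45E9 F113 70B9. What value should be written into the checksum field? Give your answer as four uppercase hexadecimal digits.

6CFF

One's-complement addition (fold any carry out of bit 15 back into bit 0):
  0xEB49 + 0x45E9 = 0x13132 → wrap carry → 0x3133
  0x3133 + 0xF113 = 0x12246 → wrap carry → 0x2247
  0x2247 + 0x70B9 = 0x09300
One's-complement sum = 0x9300.
Checksum = ~0x9300 & 0xFFFF = 0x6CFF.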